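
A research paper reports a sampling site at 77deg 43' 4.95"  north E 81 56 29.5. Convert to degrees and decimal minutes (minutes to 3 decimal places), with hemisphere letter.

77° 43.083′ N, 81° 56.492′ E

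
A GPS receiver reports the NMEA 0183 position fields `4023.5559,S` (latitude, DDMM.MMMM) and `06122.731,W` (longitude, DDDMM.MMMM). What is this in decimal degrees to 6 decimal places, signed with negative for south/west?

-40.392598, -61.378850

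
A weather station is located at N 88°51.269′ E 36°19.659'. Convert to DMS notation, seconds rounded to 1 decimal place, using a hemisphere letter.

88°51′16.1″ N, 36°19′39.5″ E

Latitude: 51.26900′ → 51′ and 0.26900 × 60 = 16.140″
λ: 19.65900′ → 19′ and 0.65900 × 60 = 39.540″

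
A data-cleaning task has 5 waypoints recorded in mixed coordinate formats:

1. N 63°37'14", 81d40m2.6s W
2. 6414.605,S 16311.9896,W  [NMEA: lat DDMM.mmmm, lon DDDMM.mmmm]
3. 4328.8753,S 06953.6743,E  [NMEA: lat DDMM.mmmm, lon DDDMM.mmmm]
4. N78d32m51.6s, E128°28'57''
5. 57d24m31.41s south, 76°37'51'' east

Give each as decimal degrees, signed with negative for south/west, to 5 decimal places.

1. 63.62056, -81.66739
2. -64.24342, -163.19983
3. -43.48126, 69.89457
4. 78.54767, 128.48250
5. -57.40873, 76.63083

Point 1:
  Lat: 37′ + 14″ = 37.23333′; 63 + 37.23333/60 = 63.620556
  N ⇒ keep positive
  λ: 81° + 40/60 + 2.6/3600 = 81 + 0.666667 + 0.000722 = 81.667389
  W ⇒ negate
Point 2:
  Latitude: degrees = first 2 digits = 64, minutes = 14.605; 64 + 14.605/60 = 64.243417
  S → negative
  Lon: degrees = first 3 digits = 163, minutes = 11.9896; 163 + 11.9896/60 = 163.199827
  hemisphere W, so the sign is −
Point 3:
  Lat: split at 2 digits → 43° and 28.8753′; 43 + 28.8753/60 = 43.481255
  hemisphere S, so the sign is −
  Lon: split at 3 digits → 069° and 53.6743′; 69 + 53.6743/60 = 69.894572
  E → positive
Point 4:
  Lat: 78° + 32/60 + 51.6/3600 = 78 + 0.533333 + 0.014333 = 78.547667
  N → positive
  λ: 28′ + 57″ = 28.95000′; 128 + 28.95000/60 = 128.482500
  E → positive
Point 5:
  Latitude: 24′ + 31.41″ = 24.52350′; 57 + 24.52350/60 = 57.408725
  S ⇒ negate
  λ: 76° + 37/60 + 51/3600 = 76 + 0.616667 + 0.014167 = 76.630833
  E ⇒ keep positive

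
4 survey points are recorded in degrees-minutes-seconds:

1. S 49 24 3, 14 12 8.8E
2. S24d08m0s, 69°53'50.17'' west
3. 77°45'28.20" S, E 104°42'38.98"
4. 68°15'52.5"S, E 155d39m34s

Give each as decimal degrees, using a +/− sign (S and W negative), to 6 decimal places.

Point 1:
  Latitude: 49° + 24/60 + 3/3600 = 49 + 0.400000 + 0.000833 = 49.4008333
  hemisphere S, so the sign is −
  Longitude: 14° + 12/60 + 8.8/3600 = 14 + 0.200000 + 0.002444 = 14.2024444
  E → positive
Point 2:
  Latitude: 24° + 8/60 + 0/3600 = 24 + 0.133333 + 0.000000 = 24.1333333
  hemisphere S, so the sign is −
  Longitude: 53′ + 50.17″ = 53.83617′; 69 + 53.83617/60 = 69.8972694
  W → negative
Point 3:
  Latitude: 77 + 45/60 + 28.2/3600 = 77.7578333
  S → negative
  Longitude: 104 + 42/60 + 38.98/3600 = 104.7108278
  E ⇒ keep positive
Point 4:
  φ: 15′ + 52.5″ = 15.87500′; 68 + 15.87500/60 = 68.2645833
  hemisphere S, so the sign is −
  λ: 39′ + 34″ = 39.56667′; 155 + 39.56667/60 = 155.6594444
  E ⇒ keep positive

1. -49.400833, 14.202444
2. -24.133333, -69.897269
3. -77.757833, 104.710828
4. -68.264583, 155.659444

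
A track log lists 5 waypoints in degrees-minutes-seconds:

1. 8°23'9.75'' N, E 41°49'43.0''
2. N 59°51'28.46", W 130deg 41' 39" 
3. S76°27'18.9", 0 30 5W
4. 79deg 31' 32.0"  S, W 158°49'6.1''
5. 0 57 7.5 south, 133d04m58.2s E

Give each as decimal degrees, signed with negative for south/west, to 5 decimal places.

Point 1:
  φ: 23′ + 9.75″ = 23.16250′; 8 + 23.16250/60 = 8.386042
  N ⇒ keep positive
  Lon: 41° + 49/60 + 43/3600 = 41 + 0.816667 + 0.011944 = 41.828611
  E ⇒ keep positive
Point 2:
  φ: 59 + 51/60 + 28.46/3600 = 59.857906
  N ⇒ keep positive
  Lon: 130° + 41/60 + 39/3600 = 130 + 0.683333 + 0.010833 = 130.694167
  W → negative
Point 3:
  Latitude: 76 + 27/60 + 18.9/3600 = 76.455250
  hemisphere S, so the sign is −
  Lon: 0° + 30/60 + 5/3600 = 0 + 0.500000 + 0.001389 = 0.501389
  hemisphere W, so the sign is −
Point 4:
  Latitude: 31′ + 32″ = 31.53333′; 79 + 31.53333/60 = 79.525556
  S → negative
  λ: 158° + 49/60 + 6.1/3600 = 158 + 0.816667 + 0.001694 = 158.818361
  W ⇒ negate
Point 5:
  Lat: 57′ + 7.5″ = 57.12500′; 0 + 57.12500/60 = 0.952083
  hemisphere S, so the sign is −
  Lon: 133 + 4/60 + 58.2/3600 = 133.082833
  E ⇒ keep positive

1. 8.38604, 41.82861
2. 59.85791, -130.69417
3. -76.45525, -0.50139
4. -79.52556, -158.81836
5. -0.95208, 133.08283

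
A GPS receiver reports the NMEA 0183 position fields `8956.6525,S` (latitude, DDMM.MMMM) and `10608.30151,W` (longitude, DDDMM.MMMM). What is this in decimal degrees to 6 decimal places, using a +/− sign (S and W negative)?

-89.944208, -106.138359

Latitude: degrees = first 2 digits = 89, minutes = 56.6525; 89 + 56.6525/60 = 89.9442083
S → negative
Longitude: degrees = first 3 digits = 106, minutes = 8.30151; 106 + 8.30151/60 = 106.1383585
W → negative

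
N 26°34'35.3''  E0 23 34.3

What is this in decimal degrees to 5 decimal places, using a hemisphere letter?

Latitude: 34′ + 35.3″ = 34.58833′; 26 + 34.58833/60 = 26.576472
λ: 23′ + 34.3″ = 23.57167′; 0 + 23.57167/60 = 0.392861

26.57647° N, 0.39286° E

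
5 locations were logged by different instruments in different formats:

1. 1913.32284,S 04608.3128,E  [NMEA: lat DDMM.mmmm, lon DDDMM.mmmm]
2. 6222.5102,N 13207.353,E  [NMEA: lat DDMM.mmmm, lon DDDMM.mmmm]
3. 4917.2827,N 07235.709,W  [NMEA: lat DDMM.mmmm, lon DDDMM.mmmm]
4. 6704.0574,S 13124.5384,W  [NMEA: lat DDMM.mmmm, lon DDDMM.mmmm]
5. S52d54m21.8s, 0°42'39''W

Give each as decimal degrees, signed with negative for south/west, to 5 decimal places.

Point 1:
  Latitude: split at 2 digits → 19° and 13.32284′; 19 + 13.32284/60 = 19.222047
  S ⇒ negate
  λ: split at 3 digits → 046° and 8.3128′; 46 + 8.3128/60 = 46.138547
  E → positive
Point 2:
  Latitude: split at 2 digits → 62° and 22.5102′; 62 + 22.5102/60 = 62.375170
  N ⇒ keep positive
  Longitude: split at 3 digits → 132° and 7.353′; 132 + 7.353/60 = 132.122550
  E → positive
Point 3:
  Latitude: split at 2 digits → 49° and 17.2827′; 49 + 17.2827/60 = 49.288045
  N ⇒ keep positive
  Lon: split at 3 digits → 072° and 35.709′; 72 + 35.709/60 = 72.595150
  hemisphere W, so the sign is −
Point 4:
  Latitude: degrees = first 2 digits = 67, minutes = 4.0574; 67 + 4.0574/60 = 67.067623
  S ⇒ negate
  Lon: degrees = first 3 digits = 131, minutes = 24.5384; 131 + 24.5384/60 = 131.408973
  W ⇒ negate
Point 5:
  Latitude: 52 + 54/60 + 21.8/3600 = 52.906056
  S → negative
  λ: 42′ + 39″ = 42.65000′; 0 + 42.65000/60 = 0.710833
  W ⇒ negate

1. -19.22205, 46.13855
2. 62.37517, 132.12255
3. 49.28805, -72.59515
4. -67.06762, -131.40897
5. -52.90606, -0.71083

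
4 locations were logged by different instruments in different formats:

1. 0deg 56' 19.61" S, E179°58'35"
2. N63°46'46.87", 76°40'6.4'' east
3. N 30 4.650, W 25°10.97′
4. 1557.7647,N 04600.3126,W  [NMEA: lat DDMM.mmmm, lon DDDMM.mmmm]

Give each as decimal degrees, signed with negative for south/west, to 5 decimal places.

1. -0.93878, 179.97639
2. 63.77969, 76.66844
3. 30.07750, -25.18283
4. 15.96275, -46.00521

Point 1:
  φ: 0 + 56/60 + 19.61/3600 = 0.938781
  hemisphere S, so the sign is −
  λ: 179 + 58/60 + 35/3600 = 179.976389
  E ⇒ keep positive
Point 2:
  Lat: 63 + 46/60 + 46.87/3600 = 63.779686
  N → positive
  Lon: 76 + 40/60 + 6.4/3600 = 76.668444
  E ⇒ keep positive
Point 3:
  Latitude: 30 + 4.65/60 = 30.077500
  N → positive
  λ: 25 + 10.97/60 = 25.182833
  W ⇒ negate
Point 4:
  Latitude: degrees = first 2 digits = 15, minutes = 57.7647; 15 + 57.7647/60 = 15.962745
  N ⇒ keep positive
  λ: degrees = first 3 digits = 46, minutes = 0.3126; 46 + 0.3126/60 = 46.005210
  W ⇒ negate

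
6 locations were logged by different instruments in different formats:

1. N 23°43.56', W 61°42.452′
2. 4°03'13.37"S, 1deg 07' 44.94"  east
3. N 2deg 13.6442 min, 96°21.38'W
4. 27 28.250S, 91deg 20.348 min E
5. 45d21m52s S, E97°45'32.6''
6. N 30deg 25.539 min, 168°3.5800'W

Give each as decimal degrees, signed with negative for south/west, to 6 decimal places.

Point 1:
  Latitude: 23 + 43.56/60 = 23.7260000
  N → positive
  λ: 42.452′ = 0.707533°; total 61.7075333
  hemisphere W, so the sign is −
Point 2:
  Lat: 4° + 3/60 + 13.37/3600 = 4 + 0.050000 + 0.003714 = 4.0537139
  S → negative
  λ: 7′ + 44.94″ = 7.74900′; 1 + 7.74900/60 = 1.1291500
  E ⇒ keep positive
Point 3:
  φ: 13.6442′ = 0.227403°; total 2.2274033
  N → positive
  Lon: 21.38′ = 0.356333°; total 96.3563333
  W → negative
Point 4:
  φ: 28.25′ = 0.470833°; total 27.4708333
  S → negative
  λ: 20.348′ = 0.339133°; total 91.3391333
  E → positive
Point 5:
  φ: 45° + 21/60 + 52/3600 = 45 + 0.350000 + 0.014444 = 45.3644444
  hemisphere S, so the sign is −
  λ: 45′ + 32.6″ = 45.54333′; 97 + 45.54333/60 = 97.7590556
  E → positive
Point 6:
  φ: 25.539′ = 0.425650°; total 30.4256500
  N → positive
  λ: 168 + 3.58/60 = 168.0596667
  W ⇒ negate

1. 23.726000, -61.707533
2. -4.053714, 1.129150
3. 2.227403, -96.356333
4. -27.470833, 91.339133
5. -45.364444, 97.759056
6. 30.425650, -168.059667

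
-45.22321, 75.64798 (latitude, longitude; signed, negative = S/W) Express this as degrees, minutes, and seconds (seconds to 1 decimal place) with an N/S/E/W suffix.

Latitude is negative → S; |value| = 45.223210
Lat: 0.223210° → 13.39260′; 0.39260 × 60 = 23.556″
Longitude: whole degrees 75; 38.87880′ → 38′ and 52.728″

45°13′23.6″ S, 75°38′52.7″ E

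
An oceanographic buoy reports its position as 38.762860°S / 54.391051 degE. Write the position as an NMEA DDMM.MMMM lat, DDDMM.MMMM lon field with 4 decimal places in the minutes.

3845.7716,S / 05423.4631,E

Latitude: fractional part 0.762860 → 45.771600 minutes
λ: 54° + 0.391051 × 60 = 54° 23.463060′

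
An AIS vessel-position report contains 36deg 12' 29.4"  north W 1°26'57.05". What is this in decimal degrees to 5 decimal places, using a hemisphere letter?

φ: 36 + 12/60 + 29.4/3600 = 36.208167
λ: 1° + 26/60 + 57.05/3600 = 1 + 0.433333 + 0.015847 = 1.449181

36.20817° N, 1.44918° W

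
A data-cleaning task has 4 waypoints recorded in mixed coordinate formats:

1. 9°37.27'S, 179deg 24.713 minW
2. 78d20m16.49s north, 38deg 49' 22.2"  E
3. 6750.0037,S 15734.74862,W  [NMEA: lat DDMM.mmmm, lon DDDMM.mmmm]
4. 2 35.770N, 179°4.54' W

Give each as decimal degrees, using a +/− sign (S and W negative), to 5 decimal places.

Point 1:
  Latitude: 9 + 37.27/60 = 9.621167
  hemisphere S, so the sign is −
  λ: 179 + 24.713/60 = 179.411883
  hemisphere W, so the sign is −
Point 2:
  Latitude: 20′ + 16.49″ = 20.27483′; 78 + 20.27483/60 = 78.337914
  N ⇒ keep positive
  Longitude: 49′ + 22.2″ = 49.37000′; 38 + 49.37000/60 = 38.822833
  E → positive
Point 3:
  Lat: split at 2 digits → 67° and 50.0037′; 67 + 50.0037/60 = 67.833395
  S ⇒ negate
  Lon: split at 3 digits → 157° and 34.74862′; 157 + 34.74862/60 = 157.579144
  W → negative
Point 4:
  φ: 2 + 35.77/60 = 2.596167
  N ⇒ keep positive
  Lon: 4.54′ = 0.075667°; total 179.075667
  hemisphere W, so the sign is −

1. -9.62117, -179.41188
2. 78.33791, 38.82283
3. -67.83340, -157.57914
4. 2.59617, -179.07567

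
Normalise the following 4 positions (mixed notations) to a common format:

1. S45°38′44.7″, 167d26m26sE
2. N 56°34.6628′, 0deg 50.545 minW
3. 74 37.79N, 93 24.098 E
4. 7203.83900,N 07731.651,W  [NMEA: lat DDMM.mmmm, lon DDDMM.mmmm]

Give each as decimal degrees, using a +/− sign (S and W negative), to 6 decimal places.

Point 1:
  φ: 45 + 38/60 + 44.7/3600 = 45.6457500
  S ⇒ negate
  Longitude: 26′ + 26″ = 26.43333′; 167 + 26.43333/60 = 167.4405556
  E → positive
Point 2:
  Latitude: 34.6628′ = 0.577713°; total 56.5777133
  N ⇒ keep positive
  λ: 0 + 50.545/60 = 0.8424167
  W → negative
Point 3:
  Latitude: 74 + 37.79/60 = 74.6298333
  N → positive
  Longitude: 24.098′ = 0.401633°; total 93.4016333
  E ⇒ keep positive
Point 4:
  Lat: split at 2 digits → 72° and 3.839′; 72 + 3.839/60 = 72.0639833
  N ⇒ keep positive
  Longitude: degrees = first 3 digits = 77, minutes = 31.651; 77 + 31.651/60 = 77.5275167
  W → negative

1. -45.645750, 167.440556
2. 56.577713, -0.842417
3. 74.629833, 93.401633
4. 72.063983, -77.527517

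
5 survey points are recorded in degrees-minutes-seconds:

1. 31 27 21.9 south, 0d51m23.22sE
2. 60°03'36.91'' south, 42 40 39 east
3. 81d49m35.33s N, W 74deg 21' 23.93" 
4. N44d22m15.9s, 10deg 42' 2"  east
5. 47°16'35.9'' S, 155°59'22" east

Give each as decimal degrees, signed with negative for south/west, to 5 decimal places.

1. -31.45608, 0.85645
2. -60.06025, 42.67750
3. 81.82648, -74.35665
4. 44.37108, 10.70056
5. -47.27664, 155.98944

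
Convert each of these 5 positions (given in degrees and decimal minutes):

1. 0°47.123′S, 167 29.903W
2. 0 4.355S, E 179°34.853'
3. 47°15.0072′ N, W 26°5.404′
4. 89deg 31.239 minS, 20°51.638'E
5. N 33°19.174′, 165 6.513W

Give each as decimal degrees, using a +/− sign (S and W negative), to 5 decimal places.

1. -0.78538, -167.49838
2. -0.07258, 179.58088
3. 47.25012, -26.09007
4. -89.52065, 20.86063
5. 33.31957, -165.10855

Point 1:
  Lat: 47.123′ = 0.785383°; total 0.785383
  hemisphere S, so the sign is −
  λ: 167 + 29.903/60 = 167.498383
  hemisphere W, so the sign is −
Point 2:
  φ: 4.355′ = 0.072583°; total 0.072583
  hemisphere S, so the sign is −
  Longitude: 34.853′ = 0.580883°; total 179.580883
  E ⇒ keep positive
Point 3:
  Lat: 47 + 15.0072/60 = 47.250120
  N → positive
  λ: 26 + 5.404/60 = 26.090067
  hemisphere W, so the sign is −
Point 4:
  Lat: 89 + 31.239/60 = 89.520650
  S → negative
  Longitude: 20 + 51.638/60 = 20.860633
  E ⇒ keep positive
Point 5:
  Lat: 19.174′ = 0.319567°; total 33.319567
  N ⇒ keep positive
  Lon: 6.513′ = 0.108550°; total 165.108550
  W ⇒ negate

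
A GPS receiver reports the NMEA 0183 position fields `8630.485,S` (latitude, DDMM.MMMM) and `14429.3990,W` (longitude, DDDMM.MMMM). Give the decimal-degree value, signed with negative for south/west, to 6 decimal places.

Latitude: degrees = first 2 digits = 86, minutes = 30.485; 86 + 30.485/60 = 86.5080833
S ⇒ negate
λ: split at 3 digits → 144° and 29.399′; 144 + 29.399/60 = 144.4899833
W ⇒ negate

-86.508083, -144.489983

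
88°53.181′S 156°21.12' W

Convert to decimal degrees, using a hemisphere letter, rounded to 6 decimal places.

Lat: 88 + 53.181/60 = 88.8863500
Lon: 21.12′ = 0.352000°; total 156.3520000

88.886350° S, 156.352000° W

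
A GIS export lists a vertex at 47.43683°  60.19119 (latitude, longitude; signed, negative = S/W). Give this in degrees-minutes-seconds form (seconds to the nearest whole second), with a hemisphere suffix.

φ: 0.436830 × 60 = 26.20980′ → 26′, remainder × 60 = 12.59″
Lon: 0.191190 × 60 = 11.47140′ → 11′, remainder × 60 = 28.28″

47°26′13″ N, 60°11′28″ E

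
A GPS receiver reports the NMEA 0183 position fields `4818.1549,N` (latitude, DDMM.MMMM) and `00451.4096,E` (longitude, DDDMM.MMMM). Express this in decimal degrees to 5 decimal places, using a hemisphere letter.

φ: degrees = first 2 digits = 48, minutes = 18.1549; 48 + 18.1549/60 = 48.302582
Lon: split at 3 digits → 004° and 51.4096′; 4 + 51.4096/60 = 4.856827

48.30258° N, 4.85683° E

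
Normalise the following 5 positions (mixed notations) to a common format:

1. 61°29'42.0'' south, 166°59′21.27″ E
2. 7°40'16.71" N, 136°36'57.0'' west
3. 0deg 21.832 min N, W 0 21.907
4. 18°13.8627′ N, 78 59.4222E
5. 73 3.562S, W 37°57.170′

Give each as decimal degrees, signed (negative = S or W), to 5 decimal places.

Point 1:
  Lat: 29′ + 42″ = 29.70000′; 61 + 29.70000/60 = 61.495000
  S ⇒ negate
  Lon: 59′ + 21.27″ = 59.35450′; 166 + 59.35450/60 = 166.989242
  E → positive
Point 2:
  φ: 7 + 40/60 + 16.71/3600 = 7.671308
  N → positive
  Lon: 136 + 36/60 + 57/3600 = 136.615833
  W ⇒ negate
Point 3:
  Lat: 21.832′ = 0.363867°; total 0.363867
  N → positive
  λ: 0 + 21.907/60 = 0.365117
  W ⇒ negate
Point 4:
  Latitude: 13.8627′ = 0.231045°; total 18.231045
  N ⇒ keep positive
  λ: 78 + 59.4222/60 = 78.990370
  E → positive
Point 5:
  φ: 3.562′ = 0.059367°; total 73.059367
  S ⇒ negate
  Lon: 37 + 57.17/60 = 37.952833
  W ⇒ negate

1. -61.49500, 166.98924
2. 7.67131, -136.61583
3. 0.36387, -0.36512
4. 18.23105, 78.99037
5. -73.05937, -37.95283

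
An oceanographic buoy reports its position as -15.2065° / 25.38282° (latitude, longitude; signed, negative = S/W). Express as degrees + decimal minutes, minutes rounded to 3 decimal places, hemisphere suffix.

15° 12.390′ S, 25° 22.969′ E

Latitude is negative → S; |value| = 15.206500
Latitude: 15° + 0.206500 × 60 = 15° 12.39000′
Lon: 25° + 0.382820 × 60 = 25° 22.96920′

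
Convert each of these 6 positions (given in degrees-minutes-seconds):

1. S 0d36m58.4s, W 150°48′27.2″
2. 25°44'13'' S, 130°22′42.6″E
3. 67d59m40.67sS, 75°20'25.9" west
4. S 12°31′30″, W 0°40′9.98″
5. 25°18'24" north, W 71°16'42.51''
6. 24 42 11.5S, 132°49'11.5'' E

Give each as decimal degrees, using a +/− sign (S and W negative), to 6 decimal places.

1. -0.616222, -150.807556
2. -25.736944, 130.378500
3. -67.994631, -75.340528
4. -12.525000, -0.669439
5. 25.306667, -71.278475
6. -24.703194, 132.819861

Point 1:
  φ: 0 + 36/60 + 58.4/3600 = 0.6162222
  S ⇒ negate
  Longitude: 150 + 48/60 + 27.2/3600 = 150.8075556
  W ⇒ negate
Point 2:
  Latitude: 44′ + 13″ = 44.21667′; 25 + 44.21667/60 = 25.7369444
  hemisphere S, so the sign is −
  Lon: 130° + 22/60 + 42.6/3600 = 130 + 0.366667 + 0.011833 = 130.3785000
  E ⇒ keep positive
Point 3:
  φ: 67° + 59/60 + 40.67/3600 = 67 + 0.983333 + 0.011297 = 67.9946306
  hemisphere S, so the sign is −
  Longitude: 20′ + 25.9″ = 20.43167′; 75 + 20.43167/60 = 75.3405278
  W ⇒ negate
Point 4:
  Lat: 12 + 31/60 + 30/3600 = 12.5250000
  S → negative
  λ: 0 + 40/60 + 9.98/3600 = 0.6694389
  hemisphere W, so the sign is −
Point 5:
  φ: 25° + 18/60 + 24/3600 = 25 + 0.300000 + 0.006667 = 25.3066667
  N → positive
  λ: 71 + 16/60 + 42.51/3600 = 71.2784750
  hemisphere W, so the sign is −
Point 6:
  Latitude: 24 + 42/60 + 11.5/3600 = 24.7031944
  S → negative
  Longitude: 49′ + 11.5″ = 49.19167′; 132 + 49.19167/60 = 132.8198611
  E ⇒ keep positive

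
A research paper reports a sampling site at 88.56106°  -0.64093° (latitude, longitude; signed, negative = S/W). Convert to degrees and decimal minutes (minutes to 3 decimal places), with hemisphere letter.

φ: minutes = (88.561060 − 88) × 60 = 33.66360
Longitude is negative → W; |value| = 0.640930
Longitude: fractional part 0.640930 → 38.45580 minutes

88° 33.664′ N, 0° 38.456′ W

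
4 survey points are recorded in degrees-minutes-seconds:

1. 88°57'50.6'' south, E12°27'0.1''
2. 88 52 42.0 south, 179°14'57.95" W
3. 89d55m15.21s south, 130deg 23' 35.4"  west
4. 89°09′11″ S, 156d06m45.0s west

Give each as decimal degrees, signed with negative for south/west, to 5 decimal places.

1. -88.96406, 12.45003
2. -88.87833, -179.24943
3. -89.92089, -130.39317
4. -89.15306, -156.11250

Point 1:
  Lat: 88 + 57/60 + 50.6/3600 = 88.964056
  hemisphere S, so the sign is −
  Longitude: 27′ + 0.1″ = 27.00167′; 12 + 27.00167/60 = 12.450028
  E ⇒ keep positive
Point 2:
  φ: 52′ + 42″ = 52.70000′; 88 + 52.70000/60 = 88.878333
  S → negative
  Lon: 179 + 14/60 + 57.95/3600 = 179.249431
  W → negative
Point 3:
  φ: 89° + 55/60 + 15.21/3600 = 89 + 0.916667 + 0.004225 = 89.920892
  hemisphere S, so the sign is −
  Longitude: 130 + 23/60 + 35.4/3600 = 130.393167
  W → negative
Point 4:
  φ: 89° + 9/60 + 11/3600 = 89 + 0.150000 + 0.003056 = 89.153056
  S → negative
  Lon: 6′ + 45″ = 6.75000′; 156 + 6.75000/60 = 156.112500
  hemisphere W, so the sign is −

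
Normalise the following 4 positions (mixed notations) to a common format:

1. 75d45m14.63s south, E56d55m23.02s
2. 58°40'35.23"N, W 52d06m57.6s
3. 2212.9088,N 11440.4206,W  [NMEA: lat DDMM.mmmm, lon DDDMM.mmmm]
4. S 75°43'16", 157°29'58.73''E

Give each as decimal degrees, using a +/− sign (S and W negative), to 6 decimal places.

Point 1:
  Lat: 45′ + 14.63″ = 45.24383′; 75 + 45.24383/60 = 75.7540639
  S → negative
  Longitude: 56° + 55/60 + 23.02/3600 = 56 + 0.916667 + 0.006394 = 56.9230611
  E → positive
Point 2:
  Lat: 58° + 40/60 + 35.23/3600 = 58 + 0.666667 + 0.009786 = 58.6764528
  N ⇒ keep positive
  Lon: 52 + 6/60 + 57.6/3600 = 52.1160000
  W ⇒ negate
Point 3:
  Latitude: degrees = first 2 digits = 22, minutes = 12.9088; 22 + 12.9088/60 = 22.2151467
  N → positive
  Longitude: split at 3 digits → 114° and 40.4206′; 114 + 40.4206/60 = 114.6736767
  hemisphere W, so the sign is −
Point 4:
  Latitude: 75° + 43/60 + 16/3600 = 75 + 0.716667 + 0.004444 = 75.7211111
  S → negative
  Longitude: 157 + 29/60 + 58.73/3600 = 157.4996472
  E → positive

1. -75.754064, 56.923061
2. 58.676453, -52.116000
3. 22.215147, -114.673677
4. -75.721111, 157.499647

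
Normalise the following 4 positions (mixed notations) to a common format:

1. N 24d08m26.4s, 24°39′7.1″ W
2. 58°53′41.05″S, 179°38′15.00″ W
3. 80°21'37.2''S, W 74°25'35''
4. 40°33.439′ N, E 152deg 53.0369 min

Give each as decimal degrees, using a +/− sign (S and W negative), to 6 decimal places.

Point 1:
  Lat: 8′ + 26.4″ = 8.44000′; 24 + 8.44000/60 = 24.1406667
  N ⇒ keep positive
  λ: 24° + 39/60 + 7.1/3600 = 24 + 0.650000 + 0.001972 = 24.6519722
  hemisphere W, so the sign is −
Point 2:
  Lat: 53′ + 41.05″ = 53.68417′; 58 + 53.68417/60 = 58.8947361
  hemisphere S, so the sign is −
  Longitude: 179° + 38/60 + 15/3600 = 179 + 0.633333 + 0.004167 = 179.6375000
  hemisphere W, so the sign is −
Point 3:
  Lat: 80° + 21/60 + 37.2/3600 = 80 + 0.350000 + 0.010333 = 80.3603333
  hemisphere S, so the sign is −
  Longitude: 74 + 25/60 + 35/3600 = 74.4263889
  hemisphere W, so the sign is −
Point 4:
  Lat: 40 + 33.439/60 = 40.5573167
  N → positive
  Lon: 53.0369′ = 0.883948°; total 152.8839483
  E ⇒ keep positive

1. 24.140667, -24.651972
2. -58.894736, -179.637500
3. -80.360333, -74.426389
4. 40.557317, 152.883948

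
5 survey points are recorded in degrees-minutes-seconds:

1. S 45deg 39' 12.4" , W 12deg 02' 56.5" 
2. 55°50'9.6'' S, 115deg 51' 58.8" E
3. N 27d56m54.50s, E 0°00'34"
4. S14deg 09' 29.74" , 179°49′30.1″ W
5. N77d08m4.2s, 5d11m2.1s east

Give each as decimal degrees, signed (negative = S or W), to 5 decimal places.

1. -45.65344, -12.04903
2. -55.83600, 115.86633
3. 27.94847, 0.00944
4. -14.15826, -179.82503
5. 77.13450, 5.18392

Point 1:
  Latitude: 39′ + 12.4″ = 39.20667′; 45 + 39.20667/60 = 45.653444
  S → negative
  Longitude: 2′ + 56.5″ = 2.94167′; 12 + 2.94167/60 = 12.049028
  W ⇒ negate
Point 2:
  Lat: 50′ + 9.6″ = 50.16000′; 55 + 50.16000/60 = 55.836000
  S → negative
  Longitude: 51′ + 58.8″ = 51.98000′; 115 + 51.98000/60 = 115.866333
  E ⇒ keep positive
Point 3:
  Lat: 56′ + 54.5″ = 56.90833′; 27 + 56.90833/60 = 27.948472
  N ⇒ keep positive
  λ: 0° + 0/60 + 34/3600 = 0 + 0.000000 + 0.009444 = 0.009444
  E → positive
Point 4:
  Lat: 14° + 9/60 + 29.74/3600 = 14 + 0.150000 + 0.008261 = 14.158261
  S ⇒ negate
  Lon: 179 + 49/60 + 30.1/3600 = 179.825028
  hemisphere W, so the sign is −
Point 5:
  φ: 77 + 8/60 + 4.2/3600 = 77.134500
  N → positive
  Lon: 5 + 11/60 + 2.1/3600 = 5.183917
  E → positive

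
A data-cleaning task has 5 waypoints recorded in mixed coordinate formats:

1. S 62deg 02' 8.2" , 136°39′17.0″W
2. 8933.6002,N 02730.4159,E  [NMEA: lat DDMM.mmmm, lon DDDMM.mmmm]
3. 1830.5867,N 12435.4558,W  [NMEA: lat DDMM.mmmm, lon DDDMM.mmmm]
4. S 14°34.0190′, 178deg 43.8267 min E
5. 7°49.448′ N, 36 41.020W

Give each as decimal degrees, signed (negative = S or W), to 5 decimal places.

Point 1:
  Lat: 2′ + 8.2″ = 2.13667′; 62 + 2.13667/60 = 62.035611
  S → negative
  Longitude: 136 + 39/60 + 17/3600 = 136.654722
  hemisphere W, so the sign is −
Point 2:
  Latitude: degrees = first 2 digits = 89, minutes = 33.6002; 89 + 33.6002/60 = 89.560003
  N ⇒ keep positive
  Longitude: split at 3 digits → 027° and 30.4159′; 27 + 30.4159/60 = 27.506932
  E → positive
Point 3:
  φ: degrees = first 2 digits = 18, minutes = 30.5867; 18 + 30.5867/60 = 18.509778
  N → positive
  Lon: split at 3 digits → 124° and 35.4558′; 124 + 35.4558/60 = 124.590930
  W → negative
Point 4:
  Lat: 14 + 34.019/60 = 14.566983
  hemisphere S, so the sign is −
  Lon: 178 + 43.8267/60 = 178.730445
  E → positive
Point 5:
  Lat: 49.448′ = 0.824133°; total 7.824133
  N ⇒ keep positive
  Lon: 36 + 41.02/60 = 36.683667
  W → negative

1. -62.03561, -136.65472
2. 89.56000, 27.50693
3. 18.50978, -124.59093
4. -14.56698, 178.73045
5. 7.82413, -36.68367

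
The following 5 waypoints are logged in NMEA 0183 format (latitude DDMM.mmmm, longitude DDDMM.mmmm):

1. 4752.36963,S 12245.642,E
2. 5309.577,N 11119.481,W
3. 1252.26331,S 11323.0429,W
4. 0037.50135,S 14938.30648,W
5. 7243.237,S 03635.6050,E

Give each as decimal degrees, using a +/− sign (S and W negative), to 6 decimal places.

Point 1:
  Latitude: degrees = first 2 digits = 47, minutes = 52.36963; 47 + 52.36963/60 = 47.8728272
  hemisphere S, so the sign is −
  Lon: split at 3 digits → 122° and 45.642′; 122 + 45.642/60 = 122.7607000
  E ⇒ keep positive
Point 2:
  φ: split at 2 digits → 53° and 9.577′; 53 + 9.577/60 = 53.1596167
  N → positive
  λ: split at 3 digits → 111° and 19.481′; 111 + 19.481/60 = 111.3246833
  hemisphere W, so the sign is −
Point 3:
  Latitude: degrees = first 2 digits = 12, minutes = 52.26331; 12 + 52.26331/60 = 12.8710552
  hemisphere S, so the sign is −
  Longitude: degrees = first 3 digits = 113, minutes = 23.0429; 113 + 23.0429/60 = 113.3840483
  hemisphere W, so the sign is −
Point 4:
  φ: degrees = first 2 digits = 0, minutes = 37.50135; 0 + 37.50135/60 = 0.6250225
  S → negative
  Longitude: split at 3 digits → 149° and 38.30648′; 149 + 38.30648/60 = 149.6384413
  W ⇒ negate
Point 5:
  Latitude: degrees = first 2 digits = 72, minutes = 43.237; 72 + 43.237/60 = 72.7206167
  S → negative
  Lon: degrees = first 3 digits = 36, minutes = 35.605; 36 + 35.605/60 = 36.5934167
  E → positive

1. -47.872827, 122.760700
2. 53.159617, -111.324683
3. -12.871055, -113.384048
4. -0.625023, -149.638441
5. -72.720617, 36.593417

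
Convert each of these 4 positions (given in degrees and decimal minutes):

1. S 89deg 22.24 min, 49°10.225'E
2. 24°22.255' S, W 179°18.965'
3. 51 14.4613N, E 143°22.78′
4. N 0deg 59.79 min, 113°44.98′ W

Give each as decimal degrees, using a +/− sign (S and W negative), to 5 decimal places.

1. -89.37067, 49.17042
2. -24.37092, -179.31608
3. 51.24102, 143.37967
4. 0.99650, -113.74967

Point 1:
  Latitude: 22.24′ = 0.370667°; total 89.370667
  S ⇒ negate
  Lon: 49 + 10.225/60 = 49.170417
  E ⇒ keep positive
Point 2:
  φ: 22.255′ = 0.370917°; total 24.370917
  S ⇒ negate
  Lon: 18.965′ = 0.316083°; total 179.316083
  hemisphere W, so the sign is −
Point 3:
  φ: 14.4613′ = 0.241022°; total 51.241022
  N → positive
  Longitude: 143 + 22.78/60 = 143.379667
  E → positive
Point 4:
  φ: 59.79′ = 0.996500°; total 0.996500
  N → positive
  Lon: 113 + 44.98/60 = 113.749667
  W ⇒ negate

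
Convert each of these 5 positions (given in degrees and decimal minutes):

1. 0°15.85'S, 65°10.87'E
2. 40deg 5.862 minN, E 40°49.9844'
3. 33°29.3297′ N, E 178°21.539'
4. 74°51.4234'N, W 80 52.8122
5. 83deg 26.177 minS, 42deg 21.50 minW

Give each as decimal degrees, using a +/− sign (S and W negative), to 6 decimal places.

1. -0.264167, 65.181167
2. 40.097700, 40.833073
3. 33.488828, 178.358983
4. 74.857057, -80.880203
5. -83.436283, -42.358333

Point 1:
  Latitude: 0 + 15.85/60 = 0.2641667
  S ⇒ negate
  Longitude: 10.87′ = 0.181167°; total 65.1811667
  E ⇒ keep positive
Point 2:
  φ: 40 + 5.862/60 = 40.0977000
  N ⇒ keep positive
  λ: 40 + 49.9844/60 = 40.8330733
  E → positive
Point 3:
  Latitude: 29.3297′ = 0.488828°; total 33.4888283
  N → positive
  Lon: 21.539′ = 0.358983°; total 178.3589833
  E → positive
Point 4:
  Lat: 74 + 51.4234/60 = 74.8570567
  N ⇒ keep positive
  Lon: 80 + 52.8122/60 = 80.8802033
  hemisphere W, so the sign is −
Point 5:
  Latitude: 26.177′ = 0.436283°; total 83.4362833
  S ⇒ negate
  Lon: 42 + 21.5/60 = 42.3583333
  W → negative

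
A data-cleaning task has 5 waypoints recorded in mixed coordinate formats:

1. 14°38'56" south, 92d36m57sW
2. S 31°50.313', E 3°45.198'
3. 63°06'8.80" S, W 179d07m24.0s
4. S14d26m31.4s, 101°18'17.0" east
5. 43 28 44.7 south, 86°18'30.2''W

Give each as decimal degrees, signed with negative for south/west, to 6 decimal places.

1. -14.648889, -92.615833
2. -31.838550, 3.753300
3. -63.102444, -179.123333
4. -14.442056, 101.304722
5. -43.479083, -86.308389

Point 1:
  Lat: 14° + 38/60 + 56/3600 = 14 + 0.633333 + 0.015556 = 14.6488889
  hemisphere S, so the sign is −
  Longitude: 92 + 36/60 + 57/3600 = 92.6158333
  W → negative
Point 2:
  Lat: 31 + 50.313/60 = 31.8385500
  S → negative
  Longitude: 45.198′ = 0.753300°; total 3.7533000
  E → positive
Point 3:
  φ: 6′ + 8.8″ = 6.14667′; 63 + 6.14667/60 = 63.1024444
  hemisphere S, so the sign is −
  Lon: 7′ + 24″ = 7.40000′; 179 + 7.40000/60 = 179.1233333
  W ⇒ negate
Point 4:
  φ: 14° + 26/60 + 31.4/3600 = 14 + 0.433333 + 0.008722 = 14.4420556
  S ⇒ negate
  Longitude: 18′ + 17″ = 18.28333′; 101 + 18.28333/60 = 101.3047222
  E → positive
Point 5:
  φ: 43° + 28/60 + 44.7/3600 = 43 + 0.466667 + 0.012417 = 43.4790833
  S ⇒ negate
  Lon: 18′ + 30.2″ = 18.50333′; 86 + 18.50333/60 = 86.3083889
  W → negative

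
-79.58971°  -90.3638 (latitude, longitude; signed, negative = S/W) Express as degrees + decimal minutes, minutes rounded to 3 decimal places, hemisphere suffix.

Latitude is negative → S; |value| = 79.589710
Lat: minutes = (79.589710 − 79) × 60 = 35.38260
Longitude is negative → W; |value| = 90.363800
Lon: 90° + 0.363800 × 60 = 90° 21.82800′

79° 35.383′ S, 90° 21.828′ W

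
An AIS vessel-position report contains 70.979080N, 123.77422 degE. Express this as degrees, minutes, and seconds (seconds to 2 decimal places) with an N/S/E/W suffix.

Lat: whole degrees 70; 58.74480′ → 58′ and 44.6880″
Lon: 0.774220° → 46.45320′; 0.45320 × 60 = 27.1920″

70°58′44.69″ N, 123°46′27.19″ E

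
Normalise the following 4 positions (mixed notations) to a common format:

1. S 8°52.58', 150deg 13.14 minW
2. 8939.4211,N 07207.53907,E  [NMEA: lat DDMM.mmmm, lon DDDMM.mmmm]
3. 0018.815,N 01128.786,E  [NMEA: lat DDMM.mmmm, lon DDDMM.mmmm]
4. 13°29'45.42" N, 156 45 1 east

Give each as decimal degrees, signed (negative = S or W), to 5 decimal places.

Point 1:
  Lat: 8 + 52.58/60 = 8.876333
  hemisphere S, so the sign is −
  Longitude: 13.14′ = 0.219000°; total 150.219000
  W → negative
Point 2:
  Lat: split at 2 digits → 89° and 39.4211′; 89 + 39.4211/60 = 89.657018
  N ⇒ keep positive
  Longitude: split at 3 digits → 072° and 7.53907′; 72 + 7.53907/60 = 72.125651
  E ⇒ keep positive
Point 3:
  Latitude: degrees = first 2 digits = 0, minutes = 18.815; 0 + 18.815/60 = 0.313583
  N ⇒ keep positive
  Longitude: degrees = first 3 digits = 11, minutes = 28.786; 11 + 28.786/60 = 11.479767
  E → positive
Point 4:
  Lat: 13 + 29/60 + 45.42/3600 = 13.495950
  N ⇒ keep positive
  Longitude: 45′ + 1″ = 45.01667′; 156 + 45.01667/60 = 156.750278
  E → positive

1. -8.87633, -150.21900
2. 89.65702, 72.12565
3. 0.31358, 11.47977
4. 13.49595, 156.75028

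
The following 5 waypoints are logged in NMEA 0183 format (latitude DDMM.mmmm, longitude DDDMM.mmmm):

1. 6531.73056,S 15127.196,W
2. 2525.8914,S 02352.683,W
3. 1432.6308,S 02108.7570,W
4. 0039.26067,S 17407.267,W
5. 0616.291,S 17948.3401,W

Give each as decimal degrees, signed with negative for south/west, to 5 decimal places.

Point 1:
  Lat: split at 2 digits → 65° and 31.73056′; 65 + 31.73056/60 = 65.528843
  hemisphere S, so the sign is −
  λ: degrees = first 3 digits = 151, minutes = 27.196; 151 + 27.196/60 = 151.453267
  W ⇒ negate
Point 2:
  φ: degrees = first 2 digits = 25, minutes = 25.8914; 25 + 25.8914/60 = 25.431523
  S ⇒ negate
  Longitude: degrees = first 3 digits = 23, minutes = 52.683; 23 + 52.683/60 = 23.878050
  W → negative
Point 3:
  φ: split at 2 digits → 14° and 32.6308′; 14 + 32.6308/60 = 14.543847
  hemisphere S, so the sign is −
  Longitude: split at 3 digits → 021° and 8.757′; 21 + 8.757/60 = 21.145950
  W ⇒ negate
Point 4:
  φ: split at 2 digits → 00° and 39.26067′; 0 + 39.26067/60 = 0.654345
  hemisphere S, so the sign is −
  λ: degrees = first 3 digits = 174, minutes = 7.267; 174 + 7.267/60 = 174.121117
  W → negative
Point 5:
  Latitude: split at 2 digits → 06° and 16.291′; 6 + 16.291/60 = 6.271517
  S ⇒ negate
  Longitude: degrees = first 3 digits = 179, minutes = 48.3401; 179 + 48.3401/60 = 179.805668
  W ⇒ negate

1. -65.52884, -151.45327
2. -25.43152, -23.87805
3. -14.54385, -21.14595
4. -0.65434, -174.12112
5. -6.27152, -179.80567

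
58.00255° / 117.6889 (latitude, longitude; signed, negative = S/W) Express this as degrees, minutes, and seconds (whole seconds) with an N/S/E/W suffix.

Lat: 0.002550° → 0.15300′; 0.15300 × 60 = 9.18″
λ: 0.688900 × 60 = 41.33400′ → 41′, remainder × 60 = 20.04″

58°00′9″ N, 117°41′20″ E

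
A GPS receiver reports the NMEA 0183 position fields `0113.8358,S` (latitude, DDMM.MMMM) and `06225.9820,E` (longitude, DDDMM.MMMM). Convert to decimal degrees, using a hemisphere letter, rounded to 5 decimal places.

Lat: degrees = first 2 digits = 1, minutes = 13.8358; 1 + 13.8358/60 = 1.230597
Longitude: split at 3 digits → 062° and 25.982′; 62 + 25.982/60 = 62.433033

1.23060° S, 62.43303° E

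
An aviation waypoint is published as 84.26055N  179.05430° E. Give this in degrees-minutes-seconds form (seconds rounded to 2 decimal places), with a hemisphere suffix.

84°15′37.98″ N, 179°03′15.48″ E

Latitude: 0.260550° → 15.63300′; 0.63300 × 60 = 37.9800″
Lon: 0.054300 × 60 = 3.25800′ → 3′, remainder × 60 = 15.4800″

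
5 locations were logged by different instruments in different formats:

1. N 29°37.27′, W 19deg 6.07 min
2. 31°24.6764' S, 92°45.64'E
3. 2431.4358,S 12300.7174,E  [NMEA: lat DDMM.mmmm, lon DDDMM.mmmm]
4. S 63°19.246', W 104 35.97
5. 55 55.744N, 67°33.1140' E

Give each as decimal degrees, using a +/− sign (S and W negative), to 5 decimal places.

1. 29.62117, -19.10117
2. -31.41127, 92.76067
3. -24.52393, 123.01196
4. -63.32077, -104.59950
5. 55.92907, 67.55190

Point 1:
  φ: 29 + 37.27/60 = 29.621167
  N → positive
  Longitude: 6.07′ = 0.101167°; total 19.101167
  W → negative
Point 2:
  Lat: 31 + 24.6764/60 = 31.411273
  S ⇒ negate
  Longitude: 92 + 45.64/60 = 92.760667
  E → positive
Point 3:
  Latitude: split at 2 digits → 24° and 31.4358′; 24 + 31.4358/60 = 24.523930
  S ⇒ negate
  Lon: degrees = first 3 digits = 123, minutes = 0.7174; 123 + 0.7174/60 = 123.011957
  E ⇒ keep positive
Point 4:
  Lat: 63 + 19.246/60 = 63.320767
  hemisphere S, so the sign is −
  Lon: 104 + 35.97/60 = 104.599500
  W ⇒ negate
Point 5:
  Lat: 55.744′ = 0.929067°; total 55.929067
  N → positive
  Longitude: 67 + 33.114/60 = 67.551900
  E → positive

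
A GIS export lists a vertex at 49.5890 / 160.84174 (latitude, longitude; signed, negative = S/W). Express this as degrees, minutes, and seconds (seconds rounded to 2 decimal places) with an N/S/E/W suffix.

49°35′20.40″ N, 160°50′30.26″ E

Lat: whole degrees 49; 35.34000′ → 35′ and 20.4000″
λ: 0.841740 × 60 = 50.50440′ → 50′, remainder × 60 = 30.2640″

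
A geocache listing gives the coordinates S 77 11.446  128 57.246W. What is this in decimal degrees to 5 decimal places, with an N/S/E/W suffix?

77.19077° S, 128.95410° W

Latitude: 11.446′ = 0.190767°; total 77.190767
λ: 57.246′ = 0.954100°; total 128.954100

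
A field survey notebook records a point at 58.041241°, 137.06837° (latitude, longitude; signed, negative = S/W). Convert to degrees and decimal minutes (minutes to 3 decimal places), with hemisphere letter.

Latitude: fractional part 0.041241 → 2.47446 minutes
λ: 137° + 0.068370 × 60 = 137° 4.10220′

58° 2.474′ N, 137° 4.102′ E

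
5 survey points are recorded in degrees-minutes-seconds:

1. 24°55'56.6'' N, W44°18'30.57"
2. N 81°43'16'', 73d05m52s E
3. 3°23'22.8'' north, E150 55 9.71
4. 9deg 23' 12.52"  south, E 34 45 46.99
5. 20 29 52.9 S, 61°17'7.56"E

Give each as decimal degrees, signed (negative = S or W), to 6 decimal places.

Point 1:
  Latitude: 55′ + 56.6″ = 55.94333′; 24 + 55.94333/60 = 24.9323889
  N → positive
  Longitude: 44° + 18/60 + 30.57/3600 = 44 + 0.300000 + 0.008492 = 44.3084917
  W ⇒ negate
Point 2:
  Latitude: 81° + 43/60 + 16/3600 = 81 + 0.716667 + 0.004444 = 81.7211111
  N ⇒ keep positive
  Longitude: 73 + 5/60 + 52/3600 = 73.0977778
  E ⇒ keep positive
Point 3:
  φ: 23′ + 22.8″ = 23.38000′; 3 + 23.38000/60 = 3.3896667
  N ⇒ keep positive
  Lon: 150° + 55/60 + 9.71/3600 = 150 + 0.916667 + 0.002697 = 150.9193639
  E → positive
Point 4:
  Latitude: 9 + 23/60 + 12.52/3600 = 9.3868111
  hemisphere S, so the sign is −
  Lon: 34 + 45/60 + 46.99/3600 = 34.7630528
  E → positive
Point 5:
  Lat: 29′ + 52.9″ = 29.88167′; 20 + 29.88167/60 = 20.4980278
  S ⇒ negate
  Lon: 61° + 17/60 + 7.56/3600 = 61 + 0.283333 + 0.002100 = 61.2854333
  E ⇒ keep positive

1. 24.932389, -44.308492
2. 81.721111, 73.097778
3. 3.389667, 150.919364
4. -9.386811, 34.763053
5. -20.498028, 61.285433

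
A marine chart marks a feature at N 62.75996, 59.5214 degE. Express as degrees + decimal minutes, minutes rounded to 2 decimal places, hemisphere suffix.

62° 45.60′ N, 59° 31.28′ E

Lat: 62° + 0.759960 × 60 = 62° 45.5976′
Longitude: minutes = (59.521400 − 59) × 60 = 31.2840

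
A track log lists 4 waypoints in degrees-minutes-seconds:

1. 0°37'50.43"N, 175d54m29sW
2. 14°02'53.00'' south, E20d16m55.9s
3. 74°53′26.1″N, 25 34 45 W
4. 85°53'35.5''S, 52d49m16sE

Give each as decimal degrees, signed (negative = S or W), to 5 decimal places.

1. 0.63068, -175.90806
2. -14.04806, 20.28219
3. 74.89058, -25.57917
4. -85.89319, 52.82111

Point 1:
  Lat: 37′ + 50.43″ = 37.84050′; 0 + 37.84050/60 = 0.630675
  N → positive
  λ: 175° + 54/60 + 29/3600 = 175 + 0.900000 + 0.008056 = 175.908056
  hemisphere W, so the sign is −
Point 2:
  Latitude: 14° + 2/60 + 53/3600 = 14 + 0.033333 + 0.014722 = 14.048056
  S ⇒ negate
  Lon: 20 + 16/60 + 55.9/3600 = 20.282194
  E → positive
Point 3:
  φ: 74 + 53/60 + 26.1/3600 = 74.890583
  N ⇒ keep positive
  λ: 34′ + 45″ = 34.75000′; 25 + 34.75000/60 = 25.579167
  W → negative
Point 4:
  Lat: 85° + 53/60 + 35.5/3600 = 85 + 0.883333 + 0.009861 = 85.893194
  hemisphere S, so the sign is −
  Longitude: 52 + 49/60 + 16/3600 = 52.821111
  E → positive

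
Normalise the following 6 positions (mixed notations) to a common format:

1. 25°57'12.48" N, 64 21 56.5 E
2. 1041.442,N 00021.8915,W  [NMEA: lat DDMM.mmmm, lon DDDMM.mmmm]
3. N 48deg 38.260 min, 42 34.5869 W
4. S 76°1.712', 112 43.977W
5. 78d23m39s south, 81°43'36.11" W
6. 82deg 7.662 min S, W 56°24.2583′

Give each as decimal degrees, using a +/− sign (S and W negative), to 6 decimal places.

1. 25.953467, 64.365694
2. 10.690700, -0.364858
3. 48.637667, -42.576448
4. -76.028533, -112.732950
5. -78.394167, -81.726697
6. -82.127700, -56.404305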